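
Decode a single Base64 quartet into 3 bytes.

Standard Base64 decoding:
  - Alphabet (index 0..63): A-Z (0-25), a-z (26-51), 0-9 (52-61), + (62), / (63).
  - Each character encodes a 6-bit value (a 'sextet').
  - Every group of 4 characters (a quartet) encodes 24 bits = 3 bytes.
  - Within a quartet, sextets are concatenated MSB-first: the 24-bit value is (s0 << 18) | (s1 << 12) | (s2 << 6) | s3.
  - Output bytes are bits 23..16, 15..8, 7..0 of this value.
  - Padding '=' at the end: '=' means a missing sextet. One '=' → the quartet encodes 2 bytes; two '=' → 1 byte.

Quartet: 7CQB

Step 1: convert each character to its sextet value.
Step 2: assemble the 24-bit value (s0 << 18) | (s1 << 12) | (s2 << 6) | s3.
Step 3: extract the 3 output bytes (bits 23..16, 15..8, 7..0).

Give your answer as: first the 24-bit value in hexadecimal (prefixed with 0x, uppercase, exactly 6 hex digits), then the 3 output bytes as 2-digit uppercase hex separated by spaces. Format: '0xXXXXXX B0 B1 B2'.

Answer: 0xEC2401 EC 24 01

Derivation:
Sextets: 7=59, C=2, Q=16, B=1
24-bit: (59<<18) | (2<<12) | (16<<6) | 1
      = 0xEC0000 | 0x002000 | 0x000400 | 0x000001
      = 0xEC2401
Bytes: (v>>16)&0xFF=EC, (v>>8)&0xFF=24, v&0xFF=01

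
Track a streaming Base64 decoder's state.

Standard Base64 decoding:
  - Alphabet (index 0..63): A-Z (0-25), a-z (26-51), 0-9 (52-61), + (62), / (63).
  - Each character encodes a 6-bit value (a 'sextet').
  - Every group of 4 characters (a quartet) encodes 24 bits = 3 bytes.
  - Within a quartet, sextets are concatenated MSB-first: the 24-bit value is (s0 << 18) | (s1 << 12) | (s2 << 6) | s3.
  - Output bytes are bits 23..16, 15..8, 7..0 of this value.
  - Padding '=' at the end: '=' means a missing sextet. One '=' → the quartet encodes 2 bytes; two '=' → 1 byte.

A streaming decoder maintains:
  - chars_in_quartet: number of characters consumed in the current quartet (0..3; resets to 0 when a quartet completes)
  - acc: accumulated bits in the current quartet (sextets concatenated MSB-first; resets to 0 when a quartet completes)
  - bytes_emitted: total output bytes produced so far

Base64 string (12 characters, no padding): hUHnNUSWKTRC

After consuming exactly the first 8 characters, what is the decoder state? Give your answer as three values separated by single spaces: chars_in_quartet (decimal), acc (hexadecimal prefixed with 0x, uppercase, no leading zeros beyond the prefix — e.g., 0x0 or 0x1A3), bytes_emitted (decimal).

After char 0 ('h'=33): chars_in_quartet=1 acc=0x21 bytes_emitted=0
After char 1 ('U'=20): chars_in_quartet=2 acc=0x854 bytes_emitted=0
After char 2 ('H'=7): chars_in_quartet=3 acc=0x21507 bytes_emitted=0
After char 3 ('n'=39): chars_in_quartet=4 acc=0x8541E7 -> emit 85 41 E7, reset; bytes_emitted=3
After char 4 ('N'=13): chars_in_quartet=1 acc=0xD bytes_emitted=3
After char 5 ('U'=20): chars_in_quartet=2 acc=0x354 bytes_emitted=3
After char 6 ('S'=18): chars_in_quartet=3 acc=0xD512 bytes_emitted=3
After char 7 ('W'=22): chars_in_quartet=4 acc=0x354496 -> emit 35 44 96, reset; bytes_emitted=6

Answer: 0 0x0 6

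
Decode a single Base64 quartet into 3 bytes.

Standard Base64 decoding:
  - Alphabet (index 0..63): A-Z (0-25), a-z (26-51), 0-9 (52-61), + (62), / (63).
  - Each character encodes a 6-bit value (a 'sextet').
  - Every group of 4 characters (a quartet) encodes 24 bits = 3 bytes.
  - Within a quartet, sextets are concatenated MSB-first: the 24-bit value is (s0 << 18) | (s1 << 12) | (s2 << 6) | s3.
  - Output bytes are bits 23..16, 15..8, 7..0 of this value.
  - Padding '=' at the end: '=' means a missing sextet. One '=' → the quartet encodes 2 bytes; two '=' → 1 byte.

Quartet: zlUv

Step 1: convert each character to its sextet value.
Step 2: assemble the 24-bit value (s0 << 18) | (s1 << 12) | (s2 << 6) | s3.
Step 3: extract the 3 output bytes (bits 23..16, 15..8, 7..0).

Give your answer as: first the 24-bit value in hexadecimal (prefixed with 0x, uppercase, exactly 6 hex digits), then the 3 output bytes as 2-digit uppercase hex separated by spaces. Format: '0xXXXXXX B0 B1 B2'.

Answer: 0xCE552F CE 55 2F

Derivation:
Sextets: z=51, l=37, U=20, v=47
24-bit: (51<<18) | (37<<12) | (20<<6) | 47
      = 0xCC0000 | 0x025000 | 0x000500 | 0x00002F
      = 0xCE552F
Bytes: (v>>16)&0xFF=CE, (v>>8)&0xFF=55, v&0xFF=2F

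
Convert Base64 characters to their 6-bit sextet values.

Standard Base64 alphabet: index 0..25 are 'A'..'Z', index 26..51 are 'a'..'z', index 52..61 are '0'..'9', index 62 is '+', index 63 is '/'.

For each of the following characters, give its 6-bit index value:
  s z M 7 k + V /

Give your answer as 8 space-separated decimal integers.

's': a..z range, 26 + ord('s') − ord('a') = 44
'z': a..z range, 26 + ord('z') − ord('a') = 51
'M': A..Z range, ord('M') − ord('A') = 12
'7': 0..9 range, 52 + ord('7') − ord('0') = 59
'k': a..z range, 26 + ord('k') − ord('a') = 36
'+': index 62
'V': A..Z range, ord('V') − ord('A') = 21
'/': index 63

Answer: 44 51 12 59 36 62 21 63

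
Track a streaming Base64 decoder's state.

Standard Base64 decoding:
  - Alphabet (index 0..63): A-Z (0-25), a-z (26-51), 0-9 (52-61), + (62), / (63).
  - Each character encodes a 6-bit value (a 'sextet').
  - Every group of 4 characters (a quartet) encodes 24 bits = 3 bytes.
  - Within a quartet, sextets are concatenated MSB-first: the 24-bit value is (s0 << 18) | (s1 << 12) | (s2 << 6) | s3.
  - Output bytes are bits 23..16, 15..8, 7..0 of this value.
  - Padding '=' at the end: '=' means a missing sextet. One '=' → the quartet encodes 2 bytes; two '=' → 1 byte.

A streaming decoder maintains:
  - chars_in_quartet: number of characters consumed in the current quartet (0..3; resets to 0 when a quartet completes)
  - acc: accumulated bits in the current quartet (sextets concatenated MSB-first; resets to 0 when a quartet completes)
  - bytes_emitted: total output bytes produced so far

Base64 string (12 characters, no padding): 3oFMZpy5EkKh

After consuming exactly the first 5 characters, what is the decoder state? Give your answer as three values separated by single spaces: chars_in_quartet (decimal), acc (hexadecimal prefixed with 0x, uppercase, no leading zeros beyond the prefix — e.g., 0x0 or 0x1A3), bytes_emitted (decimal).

After char 0 ('3'=55): chars_in_quartet=1 acc=0x37 bytes_emitted=0
After char 1 ('o'=40): chars_in_quartet=2 acc=0xDE8 bytes_emitted=0
After char 2 ('F'=5): chars_in_quartet=3 acc=0x37A05 bytes_emitted=0
After char 3 ('M'=12): chars_in_quartet=4 acc=0xDE814C -> emit DE 81 4C, reset; bytes_emitted=3
After char 4 ('Z'=25): chars_in_quartet=1 acc=0x19 bytes_emitted=3

Answer: 1 0x19 3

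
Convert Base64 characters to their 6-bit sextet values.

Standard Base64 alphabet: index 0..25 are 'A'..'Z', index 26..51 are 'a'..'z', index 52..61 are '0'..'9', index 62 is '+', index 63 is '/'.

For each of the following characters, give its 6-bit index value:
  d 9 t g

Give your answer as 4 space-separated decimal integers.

Answer: 29 61 45 32

Derivation:
'd': a..z range, 26 + ord('d') − ord('a') = 29
'9': 0..9 range, 52 + ord('9') − ord('0') = 61
't': a..z range, 26 + ord('t') − ord('a') = 45
'g': a..z range, 26 + ord('g') − ord('a') = 32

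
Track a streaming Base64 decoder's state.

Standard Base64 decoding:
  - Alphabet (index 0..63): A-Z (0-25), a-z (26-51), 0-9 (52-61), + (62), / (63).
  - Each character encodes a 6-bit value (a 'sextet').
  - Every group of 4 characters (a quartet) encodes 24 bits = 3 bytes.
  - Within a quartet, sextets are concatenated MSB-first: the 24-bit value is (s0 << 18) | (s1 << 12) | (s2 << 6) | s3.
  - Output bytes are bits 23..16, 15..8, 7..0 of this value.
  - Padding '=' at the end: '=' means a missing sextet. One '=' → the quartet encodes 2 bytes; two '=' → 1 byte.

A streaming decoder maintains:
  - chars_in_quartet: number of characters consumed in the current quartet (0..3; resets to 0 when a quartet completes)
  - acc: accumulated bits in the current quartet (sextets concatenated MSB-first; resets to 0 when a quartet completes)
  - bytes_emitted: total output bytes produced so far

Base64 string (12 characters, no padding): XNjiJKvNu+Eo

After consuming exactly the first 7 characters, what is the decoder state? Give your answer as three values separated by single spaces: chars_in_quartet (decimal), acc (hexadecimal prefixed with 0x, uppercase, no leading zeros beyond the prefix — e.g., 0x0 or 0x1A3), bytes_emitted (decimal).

After char 0 ('X'=23): chars_in_quartet=1 acc=0x17 bytes_emitted=0
After char 1 ('N'=13): chars_in_quartet=2 acc=0x5CD bytes_emitted=0
After char 2 ('j'=35): chars_in_quartet=3 acc=0x17363 bytes_emitted=0
After char 3 ('i'=34): chars_in_quartet=4 acc=0x5CD8E2 -> emit 5C D8 E2, reset; bytes_emitted=3
After char 4 ('J'=9): chars_in_quartet=1 acc=0x9 bytes_emitted=3
After char 5 ('K'=10): chars_in_quartet=2 acc=0x24A bytes_emitted=3
After char 6 ('v'=47): chars_in_quartet=3 acc=0x92AF bytes_emitted=3

Answer: 3 0x92AF 3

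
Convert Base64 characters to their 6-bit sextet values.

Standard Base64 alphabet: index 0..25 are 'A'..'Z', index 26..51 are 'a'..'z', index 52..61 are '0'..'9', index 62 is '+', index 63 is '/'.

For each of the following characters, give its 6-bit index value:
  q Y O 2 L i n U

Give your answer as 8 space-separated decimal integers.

'q': a..z range, 26 + ord('q') − ord('a') = 42
'Y': A..Z range, ord('Y') − ord('A') = 24
'O': A..Z range, ord('O') − ord('A') = 14
'2': 0..9 range, 52 + ord('2') − ord('0') = 54
'L': A..Z range, ord('L') − ord('A') = 11
'i': a..z range, 26 + ord('i') − ord('a') = 34
'n': a..z range, 26 + ord('n') − ord('a') = 39
'U': A..Z range, ord('U') − ord('A') = 20

Answer: 42 24 14 54 11 34 39 20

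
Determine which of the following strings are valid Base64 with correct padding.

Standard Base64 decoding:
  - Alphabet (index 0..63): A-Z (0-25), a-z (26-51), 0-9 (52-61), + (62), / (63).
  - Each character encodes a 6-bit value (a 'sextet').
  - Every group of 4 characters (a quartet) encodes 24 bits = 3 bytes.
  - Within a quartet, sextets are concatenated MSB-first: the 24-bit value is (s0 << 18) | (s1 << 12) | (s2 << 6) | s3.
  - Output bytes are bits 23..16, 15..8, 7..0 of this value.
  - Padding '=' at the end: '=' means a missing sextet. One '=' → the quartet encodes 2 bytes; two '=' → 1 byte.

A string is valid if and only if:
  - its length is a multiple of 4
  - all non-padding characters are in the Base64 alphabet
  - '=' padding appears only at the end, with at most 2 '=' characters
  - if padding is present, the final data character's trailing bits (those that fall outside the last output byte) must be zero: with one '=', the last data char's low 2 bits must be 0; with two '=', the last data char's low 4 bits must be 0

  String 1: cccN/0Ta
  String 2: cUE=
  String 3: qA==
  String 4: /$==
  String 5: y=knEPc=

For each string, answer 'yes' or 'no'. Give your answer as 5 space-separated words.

Answer: yes yes yes no no

Derivation:
String 1: 'cccN/0Ta' → valid
String 2: 'cUE=' → valid
String 3: 'qA==' → valid
String 4: '/$==' → invalid (bad char(s): ['$'])
String 5: 'y=knEPc=' → invalid (bad char(s): ['=']; '=' in middle)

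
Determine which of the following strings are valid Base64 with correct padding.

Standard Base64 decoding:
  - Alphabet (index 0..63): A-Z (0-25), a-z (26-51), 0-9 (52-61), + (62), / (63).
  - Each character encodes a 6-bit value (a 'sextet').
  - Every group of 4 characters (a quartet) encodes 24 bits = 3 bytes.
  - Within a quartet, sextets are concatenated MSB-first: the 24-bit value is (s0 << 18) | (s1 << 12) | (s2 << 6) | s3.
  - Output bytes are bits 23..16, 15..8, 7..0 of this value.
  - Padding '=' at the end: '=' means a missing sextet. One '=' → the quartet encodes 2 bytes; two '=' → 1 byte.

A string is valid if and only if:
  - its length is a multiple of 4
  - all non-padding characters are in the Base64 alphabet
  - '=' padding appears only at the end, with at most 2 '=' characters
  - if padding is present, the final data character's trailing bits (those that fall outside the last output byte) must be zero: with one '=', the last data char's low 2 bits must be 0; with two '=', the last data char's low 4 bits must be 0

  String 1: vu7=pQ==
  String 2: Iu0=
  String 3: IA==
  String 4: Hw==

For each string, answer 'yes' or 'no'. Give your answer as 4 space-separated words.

Answer: no yes yes yes

Derivation:
String 1: 'vu7=pQ==' → invalid (bad char(s): ['=']; '=' in middle)
String 2: 'Iu0=' → valid
String 3: 'IA==' → valid
String 4: 'Hw==' → valid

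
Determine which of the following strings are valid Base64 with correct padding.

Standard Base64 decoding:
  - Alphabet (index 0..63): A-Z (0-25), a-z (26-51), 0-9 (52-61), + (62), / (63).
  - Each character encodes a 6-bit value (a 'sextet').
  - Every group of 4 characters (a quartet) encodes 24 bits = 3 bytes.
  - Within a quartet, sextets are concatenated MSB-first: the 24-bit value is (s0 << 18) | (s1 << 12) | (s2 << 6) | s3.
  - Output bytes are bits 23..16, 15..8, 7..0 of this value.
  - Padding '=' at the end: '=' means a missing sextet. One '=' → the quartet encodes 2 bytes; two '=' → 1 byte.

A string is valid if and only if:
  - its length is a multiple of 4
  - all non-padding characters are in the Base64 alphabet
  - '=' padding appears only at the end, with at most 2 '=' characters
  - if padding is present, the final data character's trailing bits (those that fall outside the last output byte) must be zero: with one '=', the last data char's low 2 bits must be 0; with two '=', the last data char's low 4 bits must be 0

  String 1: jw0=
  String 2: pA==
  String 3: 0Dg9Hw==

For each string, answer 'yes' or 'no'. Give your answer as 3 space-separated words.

Answer: yes yes yes

Derivation:
String 1: 'jw0=' → valid
String 2: 'pA==' → valid
String 3: '0Dg9Hw==' → valid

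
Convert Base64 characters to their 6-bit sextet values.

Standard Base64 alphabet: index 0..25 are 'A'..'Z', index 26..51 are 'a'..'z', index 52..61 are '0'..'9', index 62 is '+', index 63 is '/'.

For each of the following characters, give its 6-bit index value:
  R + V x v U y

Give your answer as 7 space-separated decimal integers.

'R': A..Z range, ord('R') − ord('A') = 17
'+': index 62
'V': A..Z range, ord('V') − ord('A') = 21
'x': a..z range, 26 + ord('x') − ord('a') = 49
'v': a..z range, 26 + ord('v') − ord('a') = 47
'U': A..Z range, ord('U') − ord('A') = 20
'y': a..z range, 26 + ord('y') − ord('a') = 50

Answer: 17 62 21 49 47 20 50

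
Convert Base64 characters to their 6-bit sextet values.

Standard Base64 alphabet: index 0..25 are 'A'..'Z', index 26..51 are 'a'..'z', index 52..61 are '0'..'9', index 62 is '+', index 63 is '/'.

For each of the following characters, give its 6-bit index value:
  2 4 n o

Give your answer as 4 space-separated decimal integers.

'2': 0..9 range, 52 + ord('2') − ord('0') = 54
'4': 0..9 range, 52 + ord('4') − ord('0') = 56
'n': a..z range, 26 + ord('n') − ord('a') = 39
'o': a..z range, 26 + ord('o') − ord('a') = 40

Answer: 54 56 39 40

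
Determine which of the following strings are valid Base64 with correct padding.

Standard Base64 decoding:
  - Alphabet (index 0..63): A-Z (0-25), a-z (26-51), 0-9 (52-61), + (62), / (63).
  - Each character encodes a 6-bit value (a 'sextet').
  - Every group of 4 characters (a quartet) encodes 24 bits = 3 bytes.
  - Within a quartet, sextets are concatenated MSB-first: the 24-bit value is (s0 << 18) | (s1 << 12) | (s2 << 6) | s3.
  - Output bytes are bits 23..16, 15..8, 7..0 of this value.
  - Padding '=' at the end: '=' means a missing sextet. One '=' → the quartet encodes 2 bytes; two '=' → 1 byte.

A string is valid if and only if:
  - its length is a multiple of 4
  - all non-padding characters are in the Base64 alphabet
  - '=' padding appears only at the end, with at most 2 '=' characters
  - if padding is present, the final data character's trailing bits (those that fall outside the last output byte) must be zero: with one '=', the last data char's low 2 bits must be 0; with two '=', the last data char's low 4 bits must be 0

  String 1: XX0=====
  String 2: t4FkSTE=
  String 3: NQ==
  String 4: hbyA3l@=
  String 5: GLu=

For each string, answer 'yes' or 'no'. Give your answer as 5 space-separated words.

String 1: 'XX0=====' → invalid (5 pad chars (max 2))
String 2: 't4FkSTE=' → valid
String 3: 'NQ==' → valid
String 4: 'hbyA3l@=' → invalid (bad char(s): ['@'])
String 5: 'GLu=' → invalid (bad trailing bits)

Answer: no yes yes no no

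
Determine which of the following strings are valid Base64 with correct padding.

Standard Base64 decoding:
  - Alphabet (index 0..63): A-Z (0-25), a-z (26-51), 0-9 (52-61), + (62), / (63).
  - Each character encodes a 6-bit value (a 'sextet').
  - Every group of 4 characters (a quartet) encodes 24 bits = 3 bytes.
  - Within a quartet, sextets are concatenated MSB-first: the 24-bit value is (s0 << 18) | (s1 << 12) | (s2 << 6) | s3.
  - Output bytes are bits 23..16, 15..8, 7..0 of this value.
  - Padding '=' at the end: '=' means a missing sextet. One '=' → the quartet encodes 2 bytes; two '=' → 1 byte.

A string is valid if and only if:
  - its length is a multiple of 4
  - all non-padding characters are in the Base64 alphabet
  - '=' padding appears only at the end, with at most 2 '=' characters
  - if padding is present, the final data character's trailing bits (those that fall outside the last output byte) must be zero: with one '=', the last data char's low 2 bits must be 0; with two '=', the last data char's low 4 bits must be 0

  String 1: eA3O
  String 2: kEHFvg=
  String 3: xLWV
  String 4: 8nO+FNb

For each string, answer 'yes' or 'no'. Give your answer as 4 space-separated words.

String 1: 'eA3O' → valid
String 2: 'kEHFvg=' → invalid (len=7 not mult of 4)
String 3: 'xLWV' → valid
String 4: '8nO+FNb' → invalid (len=7 not mult of 4)

Answer: yes no yes no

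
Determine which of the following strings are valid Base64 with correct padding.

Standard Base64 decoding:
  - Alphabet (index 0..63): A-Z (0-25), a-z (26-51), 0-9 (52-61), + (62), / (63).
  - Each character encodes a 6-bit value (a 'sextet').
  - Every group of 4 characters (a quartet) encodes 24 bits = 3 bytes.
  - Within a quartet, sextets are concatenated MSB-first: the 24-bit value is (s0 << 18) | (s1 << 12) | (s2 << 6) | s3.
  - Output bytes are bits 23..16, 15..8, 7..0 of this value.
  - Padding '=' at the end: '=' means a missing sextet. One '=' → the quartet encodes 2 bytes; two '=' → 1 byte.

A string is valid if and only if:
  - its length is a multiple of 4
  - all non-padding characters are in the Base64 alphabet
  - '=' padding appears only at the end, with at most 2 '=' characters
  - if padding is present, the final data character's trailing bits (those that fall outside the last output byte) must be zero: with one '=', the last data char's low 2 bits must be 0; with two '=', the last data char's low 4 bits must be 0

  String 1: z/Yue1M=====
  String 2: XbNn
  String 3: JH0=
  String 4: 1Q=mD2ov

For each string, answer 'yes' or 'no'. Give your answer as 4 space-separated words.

Answer: no yes yes no

Derivation:
String 1: 'z/Yue1M=====' → invalid (5 pad chars (max 2))
String 2: 'XbNn' → valid
String 3: 'JH0=' → valid
String 4: '1Q=mD2ov' → invalid (bad char(s): ['=']; '=' in middle)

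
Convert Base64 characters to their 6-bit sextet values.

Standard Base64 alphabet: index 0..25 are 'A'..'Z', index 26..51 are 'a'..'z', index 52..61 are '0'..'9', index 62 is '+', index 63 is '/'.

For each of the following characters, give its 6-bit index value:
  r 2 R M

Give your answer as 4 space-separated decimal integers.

Answer: 43 54 17 12

Derivation:
'r': a..z range, 26 + ord('r') − ord('a') = 43
'2': 0..9 range, 52 + ord('2') − ord('0') = 54
'R': A..Z range, ord('R') − ord('A') = 17
'M': A..Z range, ord('M') − ord('A') = 12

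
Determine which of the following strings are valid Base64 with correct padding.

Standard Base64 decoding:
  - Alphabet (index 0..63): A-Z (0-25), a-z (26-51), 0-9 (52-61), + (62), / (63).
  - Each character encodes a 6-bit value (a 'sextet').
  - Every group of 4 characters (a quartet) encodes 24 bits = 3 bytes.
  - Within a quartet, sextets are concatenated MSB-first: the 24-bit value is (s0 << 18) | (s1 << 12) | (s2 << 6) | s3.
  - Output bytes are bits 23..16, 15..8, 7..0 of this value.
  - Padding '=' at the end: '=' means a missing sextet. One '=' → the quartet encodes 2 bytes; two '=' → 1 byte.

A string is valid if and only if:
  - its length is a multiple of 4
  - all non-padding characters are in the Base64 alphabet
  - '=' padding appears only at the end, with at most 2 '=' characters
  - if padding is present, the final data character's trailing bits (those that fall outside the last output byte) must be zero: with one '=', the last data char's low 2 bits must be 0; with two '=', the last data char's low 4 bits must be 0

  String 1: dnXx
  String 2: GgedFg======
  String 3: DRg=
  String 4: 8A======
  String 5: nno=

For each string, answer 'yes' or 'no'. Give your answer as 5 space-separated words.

Answer: yes no yes no yes

Derivation:
String 1: 'dnXx' → valid
String 2: 'GgedFg======' → invalid (6 pad chars (max 2))
String 3: 'DRg=' → valid
String 4: '8A======' → invalid (6 pad chars (max 2))
String 5: 'nno=' → valid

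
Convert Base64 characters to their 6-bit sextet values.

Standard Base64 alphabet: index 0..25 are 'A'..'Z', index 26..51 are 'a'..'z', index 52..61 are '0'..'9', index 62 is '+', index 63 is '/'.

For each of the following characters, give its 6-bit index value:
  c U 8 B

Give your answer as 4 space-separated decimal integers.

Answer: 28 20 60 1

Derivation:
'c': a..z range, 26 + ord('c') − ord('a') = 28
'U': A..Z range, ord('U') − ord('A') = 20
'8': 0..9 range, 52 + ord('8') − ord('0') = 60
'B': A..Z range, ord('B') − ord('A') = 1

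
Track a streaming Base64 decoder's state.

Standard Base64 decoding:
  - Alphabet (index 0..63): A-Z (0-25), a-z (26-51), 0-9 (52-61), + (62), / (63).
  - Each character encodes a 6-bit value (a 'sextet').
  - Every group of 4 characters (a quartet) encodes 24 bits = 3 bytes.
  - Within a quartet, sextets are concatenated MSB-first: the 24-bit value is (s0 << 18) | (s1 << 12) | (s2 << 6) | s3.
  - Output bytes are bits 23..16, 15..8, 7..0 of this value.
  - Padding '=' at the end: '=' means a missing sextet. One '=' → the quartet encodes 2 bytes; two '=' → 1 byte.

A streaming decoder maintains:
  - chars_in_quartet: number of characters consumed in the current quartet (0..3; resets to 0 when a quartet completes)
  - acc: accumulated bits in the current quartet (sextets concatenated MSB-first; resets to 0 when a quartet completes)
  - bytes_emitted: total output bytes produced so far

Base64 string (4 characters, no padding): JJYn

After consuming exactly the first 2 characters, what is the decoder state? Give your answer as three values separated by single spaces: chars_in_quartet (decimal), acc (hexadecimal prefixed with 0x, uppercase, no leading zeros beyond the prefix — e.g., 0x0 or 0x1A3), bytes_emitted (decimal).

After char 0 ('J'=9): chars_in_quartet=1 acc=0x9 bytes_emitted=0
After char 1 ('J'=9): chars_in_quartet=2 acc=0x249 bytes_emitted=0

Answer: 2 0x249 0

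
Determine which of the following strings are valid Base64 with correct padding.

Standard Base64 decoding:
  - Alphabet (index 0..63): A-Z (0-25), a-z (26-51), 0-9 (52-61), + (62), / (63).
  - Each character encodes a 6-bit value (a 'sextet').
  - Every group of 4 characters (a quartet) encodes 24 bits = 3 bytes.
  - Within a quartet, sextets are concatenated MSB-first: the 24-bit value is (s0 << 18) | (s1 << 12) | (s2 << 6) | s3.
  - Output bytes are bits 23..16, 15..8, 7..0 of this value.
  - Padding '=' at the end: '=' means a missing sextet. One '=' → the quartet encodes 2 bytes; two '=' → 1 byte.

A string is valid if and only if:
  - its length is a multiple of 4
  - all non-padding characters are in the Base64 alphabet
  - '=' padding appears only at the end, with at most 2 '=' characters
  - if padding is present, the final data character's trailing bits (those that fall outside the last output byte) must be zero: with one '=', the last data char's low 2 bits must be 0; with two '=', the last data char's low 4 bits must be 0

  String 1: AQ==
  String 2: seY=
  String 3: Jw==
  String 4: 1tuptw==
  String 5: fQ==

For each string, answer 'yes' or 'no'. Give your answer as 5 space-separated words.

Answer: yes yes yes yes yes

Derivation:
String 1: 'AQ==' → valid
String 2: 'seY=' → valid
String 3: 'Jw==' → valid
String 4: '1tuptw==' → valid
String 5: 'fQ==' → valid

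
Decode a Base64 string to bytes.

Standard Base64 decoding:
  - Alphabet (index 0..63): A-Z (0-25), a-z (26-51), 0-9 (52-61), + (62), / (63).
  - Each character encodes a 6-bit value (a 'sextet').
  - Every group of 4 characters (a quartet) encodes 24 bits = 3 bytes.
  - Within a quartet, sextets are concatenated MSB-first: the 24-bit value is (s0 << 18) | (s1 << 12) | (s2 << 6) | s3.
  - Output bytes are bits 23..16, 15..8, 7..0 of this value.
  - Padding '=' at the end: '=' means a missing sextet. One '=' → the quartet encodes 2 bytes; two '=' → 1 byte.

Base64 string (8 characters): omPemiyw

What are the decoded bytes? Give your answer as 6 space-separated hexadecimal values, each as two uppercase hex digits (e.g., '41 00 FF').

After char 0 ('o'=40): chars_in_quartet=1 acc=0x28 bytes_emitted=0
After char 1 ('m'=38): chars_in_quartet=2 acc=0xA26 bytes_emitted=0
After char 2 ('P'=15): chars_in_quartet=3 acc=0x2898F bytes_emitted=0
After char 3 ('e'=30): chars_in_quartet=4 acc=0xA263DE -> emit A2 63 DE, reset; bytes_emitted=3
After char 4 ('m'=38): chars_in_quartet=1 acc=0x26 bytes_emitted=3
After char 5 ('i'=34): chars_in_quartet=2 acc=0x9A2 bytes_emitted=3
After char 6 ('y'=50): chars_in_quartet=3 acc=0x268B2 bytes_emitted=3
After char 7 ('w'=48): chars_in_quartet=4 acc=0x9A2CB0 -> emit 9A 2C B0, reset; bytes_emitted=6

Answer: A2 63 DE 9A 2C B0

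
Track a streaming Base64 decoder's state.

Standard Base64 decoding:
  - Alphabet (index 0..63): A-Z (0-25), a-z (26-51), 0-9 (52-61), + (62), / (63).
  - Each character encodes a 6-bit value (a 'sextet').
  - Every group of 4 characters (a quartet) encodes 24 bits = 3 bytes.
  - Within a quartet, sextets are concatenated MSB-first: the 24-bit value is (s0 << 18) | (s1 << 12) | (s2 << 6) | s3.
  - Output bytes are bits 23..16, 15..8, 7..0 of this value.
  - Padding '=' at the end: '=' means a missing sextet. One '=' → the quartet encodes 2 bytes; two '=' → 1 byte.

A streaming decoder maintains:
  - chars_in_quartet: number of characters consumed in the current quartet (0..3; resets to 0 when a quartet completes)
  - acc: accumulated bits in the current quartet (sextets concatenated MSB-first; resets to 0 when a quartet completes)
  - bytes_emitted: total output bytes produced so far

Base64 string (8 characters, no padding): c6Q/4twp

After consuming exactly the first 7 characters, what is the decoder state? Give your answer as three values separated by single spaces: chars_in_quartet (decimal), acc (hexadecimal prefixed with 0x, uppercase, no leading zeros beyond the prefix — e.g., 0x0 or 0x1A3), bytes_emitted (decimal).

Answer: 3 0x38B70 3

Derivation:
After char 0 ('c'=28): chars_in_quartet=1 acc=0x1C bytes_emitted=0
After char 1 ('6'=58): chars_in_quartet=2 acc=0x73A bytes_emitted=0
After char 2 ('Q'=16): chars_in_quartet=3 acc=0x1CE90 bytes_emitted=0
After char 3 ('/'=63): chars_in_quartet=4 acc=0x73A43F -> emit 73 A4 3F, reset; bytes_emitted=3
After char 4 ('4'=56): chars_in_quartet=1 acc=0x38 bytes_emitted=3
After char 5 ('t'=45): chars_in_quartet=2 acc=0xE2D bytes_emitted=3
After char 6 ('w'=48): chars_in_quartet=3 acc=0x38B70 bytes_emitted=3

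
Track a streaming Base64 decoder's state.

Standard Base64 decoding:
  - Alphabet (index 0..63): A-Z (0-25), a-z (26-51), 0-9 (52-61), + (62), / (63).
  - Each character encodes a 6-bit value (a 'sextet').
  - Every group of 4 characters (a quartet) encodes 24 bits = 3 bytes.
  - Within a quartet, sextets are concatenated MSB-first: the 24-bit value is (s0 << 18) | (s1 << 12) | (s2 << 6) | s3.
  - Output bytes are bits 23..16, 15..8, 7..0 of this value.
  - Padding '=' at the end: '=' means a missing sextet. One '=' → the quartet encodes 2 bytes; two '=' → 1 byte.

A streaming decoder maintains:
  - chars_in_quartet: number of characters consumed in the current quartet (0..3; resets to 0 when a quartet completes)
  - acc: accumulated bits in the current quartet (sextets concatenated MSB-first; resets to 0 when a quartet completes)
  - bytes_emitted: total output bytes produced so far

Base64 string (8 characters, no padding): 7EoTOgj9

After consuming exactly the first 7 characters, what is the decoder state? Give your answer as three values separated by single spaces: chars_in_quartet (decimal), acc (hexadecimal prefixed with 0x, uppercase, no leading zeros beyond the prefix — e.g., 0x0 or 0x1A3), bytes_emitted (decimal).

Answer: 3 0xE823 3

Derivation:
After char 0 ('7'=59): chars_in_quartet=1 acc=0x3B bytes_emitted=0
After char 1 ('E'=4): chars_in_quartet=2 acc=0xEC4 bytes_emitted=0
After char 2 ('o'=40): chars_in_quartet=3 acc=0x3B128 bytes_emitted=0
After char 3 ('T'=19): chars_in_quartet=4 acc=0xEC4A13 -> emit EC 4A 13, reset; bytes_emitted=3
After char 4 ('O'=14): chars_in_quartet=1 acc=0xE bytes_emitted=3
After char 5 ('g'=32): chars_in_quartet=2 acc=0x3A0 bytes_emitted=3
After char 6 ('j'=35): chars_in_quartet=3 acc=0xE823 bytes_emitted=3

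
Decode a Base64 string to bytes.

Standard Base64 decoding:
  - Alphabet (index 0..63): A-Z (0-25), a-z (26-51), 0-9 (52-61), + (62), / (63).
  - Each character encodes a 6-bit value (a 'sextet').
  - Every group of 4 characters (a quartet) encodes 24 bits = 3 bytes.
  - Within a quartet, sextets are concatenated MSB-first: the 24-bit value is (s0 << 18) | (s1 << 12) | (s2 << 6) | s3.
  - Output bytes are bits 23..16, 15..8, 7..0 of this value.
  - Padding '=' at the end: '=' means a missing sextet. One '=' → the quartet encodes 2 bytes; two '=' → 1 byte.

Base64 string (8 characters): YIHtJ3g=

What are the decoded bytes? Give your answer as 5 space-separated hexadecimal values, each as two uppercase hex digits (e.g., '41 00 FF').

After char 0 ('Y'=24): chars_in_quartet=1 acc=0x18 bytes_emitted=0
After char 1 ('I'=8): chars_in_quartet=2 acc=0x608 bytes_emitted=0
After char 2 ('H'=7): chars_in_quartet=3 acc=0x18207 bytes_emitted=0
After char 3 ('t'=45): chars_in_quartet=4 acc=0x6081ED -> emit 60 81 ED, reset; bytes_emitted=3
After char 4 ('J'=9): chars_in_quartet=1 acc=0x9 bytes_emitted=3
After char 5 ('3'=55): chars_in_quartet=2 acc=0x277 bytes_emitted=3
After char 6 ('g'=32): chars_in_quartet=3 acc=0x9DE0 bytes_emitted=3
Padding '=': partial quartet acc=0x9DE0 -> emit 27 78; bytes_emitted=5

Answer: 60 81 ED 27 78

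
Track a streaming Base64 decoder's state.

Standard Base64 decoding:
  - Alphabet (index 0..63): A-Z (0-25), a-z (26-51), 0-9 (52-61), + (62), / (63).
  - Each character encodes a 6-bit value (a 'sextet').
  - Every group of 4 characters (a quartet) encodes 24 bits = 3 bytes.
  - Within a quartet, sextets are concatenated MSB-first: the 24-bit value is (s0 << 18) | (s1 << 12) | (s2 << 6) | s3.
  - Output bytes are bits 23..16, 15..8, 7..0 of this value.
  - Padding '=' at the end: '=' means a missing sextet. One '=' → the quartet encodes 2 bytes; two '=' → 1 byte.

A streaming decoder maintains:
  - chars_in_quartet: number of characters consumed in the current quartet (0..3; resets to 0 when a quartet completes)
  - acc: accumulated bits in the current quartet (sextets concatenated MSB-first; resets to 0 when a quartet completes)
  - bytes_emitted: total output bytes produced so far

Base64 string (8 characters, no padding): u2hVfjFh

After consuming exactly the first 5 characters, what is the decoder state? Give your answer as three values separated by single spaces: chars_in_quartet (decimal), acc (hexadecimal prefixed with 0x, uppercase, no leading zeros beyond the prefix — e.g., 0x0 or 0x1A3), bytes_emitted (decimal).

Answer: 1 0x1F 3

Derivation:
After char 0 ('u'=46): chars_in_quartet=1 acc=0x2E bytes_emitted=0
After char 1 ('2'=54): chars_in_quartet=2 acc=0xBB6 bytes_emitted=0
After char 2 ('h'=33): chars_in_quartet=3 acc=0x2EDA1 bytes_emitted=0
After char 3 ('V'=21): chars_in_quartet=4 acc=0xBB6855 -> emit BB 68 55, reset; bytes_emitted=3
After char 4 ('f'=31): chars_in_quartet=1 acc=0x1F bytes_emitted=3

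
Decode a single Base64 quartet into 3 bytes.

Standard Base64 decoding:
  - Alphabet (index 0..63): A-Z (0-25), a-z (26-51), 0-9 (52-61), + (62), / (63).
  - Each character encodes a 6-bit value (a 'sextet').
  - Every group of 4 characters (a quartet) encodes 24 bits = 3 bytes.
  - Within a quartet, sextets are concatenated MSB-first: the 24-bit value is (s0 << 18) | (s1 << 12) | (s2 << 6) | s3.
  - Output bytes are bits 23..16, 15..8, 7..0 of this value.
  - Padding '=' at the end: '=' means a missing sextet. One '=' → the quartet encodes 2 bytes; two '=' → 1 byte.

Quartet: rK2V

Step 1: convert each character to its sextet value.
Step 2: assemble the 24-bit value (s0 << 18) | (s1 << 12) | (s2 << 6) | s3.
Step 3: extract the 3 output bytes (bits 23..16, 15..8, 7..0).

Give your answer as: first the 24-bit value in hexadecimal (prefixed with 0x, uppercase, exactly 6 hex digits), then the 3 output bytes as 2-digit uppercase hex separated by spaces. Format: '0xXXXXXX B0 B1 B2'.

Sextets: r=43, K=10, 2=54, V=21
24-bit: (43<<18) | (10<<12) | (54<<6) | 21
      = 0xAC0000 | 0x00A000 | 0x000D80 | 0x000015
      = 0xACAD95
Bytes: (v>>16)&0xFF=AC, (v>>8)&0xFF=AD, v&0xFF=95

Answer: 0xACAD95 AC AD 95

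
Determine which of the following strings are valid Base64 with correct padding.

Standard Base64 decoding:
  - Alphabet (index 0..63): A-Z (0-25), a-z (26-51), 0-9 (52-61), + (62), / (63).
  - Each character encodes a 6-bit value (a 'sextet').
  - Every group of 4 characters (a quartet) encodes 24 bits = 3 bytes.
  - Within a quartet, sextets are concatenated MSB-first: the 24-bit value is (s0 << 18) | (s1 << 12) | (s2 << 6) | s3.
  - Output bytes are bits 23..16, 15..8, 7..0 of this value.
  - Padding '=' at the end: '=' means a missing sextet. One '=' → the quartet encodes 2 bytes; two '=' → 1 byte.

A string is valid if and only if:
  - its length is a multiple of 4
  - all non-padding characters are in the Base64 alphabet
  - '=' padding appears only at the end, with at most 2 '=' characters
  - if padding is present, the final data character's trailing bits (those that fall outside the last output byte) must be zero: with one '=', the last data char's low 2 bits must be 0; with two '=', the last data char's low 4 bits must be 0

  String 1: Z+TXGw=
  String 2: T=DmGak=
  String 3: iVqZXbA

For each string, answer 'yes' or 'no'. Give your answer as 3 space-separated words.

String 1: 'Z+TXGw=' → invalid (len=7 not mult of 4)
String 2: 'T=DmGak=' → invalid (bad char(s): ['=']; '=' in middle)
String 3: 'iVqZXbA' → invalid (len=7 not mult of 4)

Answer: no no no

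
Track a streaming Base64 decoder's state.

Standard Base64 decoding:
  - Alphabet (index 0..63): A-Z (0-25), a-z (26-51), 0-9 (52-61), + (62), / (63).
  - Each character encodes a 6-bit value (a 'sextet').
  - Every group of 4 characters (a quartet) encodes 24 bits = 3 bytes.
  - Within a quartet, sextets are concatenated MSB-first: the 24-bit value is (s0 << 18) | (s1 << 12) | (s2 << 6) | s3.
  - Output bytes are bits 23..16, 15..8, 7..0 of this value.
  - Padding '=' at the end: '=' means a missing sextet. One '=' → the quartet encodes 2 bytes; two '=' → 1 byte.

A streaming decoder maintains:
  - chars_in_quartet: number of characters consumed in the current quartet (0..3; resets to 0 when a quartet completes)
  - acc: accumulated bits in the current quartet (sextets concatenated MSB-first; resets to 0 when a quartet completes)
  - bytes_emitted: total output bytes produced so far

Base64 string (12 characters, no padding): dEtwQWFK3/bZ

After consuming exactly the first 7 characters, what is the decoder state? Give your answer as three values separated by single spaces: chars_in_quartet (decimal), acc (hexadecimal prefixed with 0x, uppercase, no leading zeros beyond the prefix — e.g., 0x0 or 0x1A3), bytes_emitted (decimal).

After char 0 ('d'=29): chars_in_quartet=1 acc=0x1D bytes_emitted=0
After char 1 ('E'=4): chars_in_quartet=2 acc=0x744 bytes_emitted=0
After char 2 ('t'=45): chars_in_quartet=3 acc=0x1D12D bytes_emitted=0
After char 3 ('w'=48): chars_in_quartet=4 acc=0x744B70 -> emit 74 4B 70, reset; bytes_emitted=3
After char 4 ('Q'=16): chars_in_quartet=1 acc=0x10 bytes_emitted=3
After char 5 ('W'=22): chars_in_quartet=2 acc=0x416 bytes_emitted=3
After char 6 ('F'=5): chars_in_quartet=3 acc=0x10585 bytes_emitted=3

Answer: 3 0x10585 3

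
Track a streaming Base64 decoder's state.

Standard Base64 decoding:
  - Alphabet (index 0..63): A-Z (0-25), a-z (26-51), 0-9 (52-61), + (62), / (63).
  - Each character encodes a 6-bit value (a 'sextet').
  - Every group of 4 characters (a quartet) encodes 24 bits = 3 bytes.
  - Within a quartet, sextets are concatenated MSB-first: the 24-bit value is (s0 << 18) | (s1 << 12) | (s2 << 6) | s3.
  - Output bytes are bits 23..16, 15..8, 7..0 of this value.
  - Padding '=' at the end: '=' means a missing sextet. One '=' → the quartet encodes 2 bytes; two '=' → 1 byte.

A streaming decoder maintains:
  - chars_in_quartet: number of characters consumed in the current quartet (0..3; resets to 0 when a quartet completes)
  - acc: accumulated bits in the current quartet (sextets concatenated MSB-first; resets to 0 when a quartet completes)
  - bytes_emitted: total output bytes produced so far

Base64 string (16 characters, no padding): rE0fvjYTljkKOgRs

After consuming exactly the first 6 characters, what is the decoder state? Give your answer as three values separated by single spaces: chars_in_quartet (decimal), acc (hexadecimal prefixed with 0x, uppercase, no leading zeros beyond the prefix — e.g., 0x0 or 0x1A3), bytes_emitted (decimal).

After char 0 ('r'=43): chars_in_quartet=1 acc=0x2B bytes_emitted=0
After char 1 ('E'=4): chars_in_quartet=2 acc=0xAC4 bytes_emitted=0
After char 2 ('0'=52): chars_in_quartet=3 acc=0x2B134 bytes_emitted=0
After char 3 ('f'=31): chars_in_quartet=4 acc=0xAC4D1F -> emit AC 4D 1F, reset; bytes_emitted=3
After char 4 ('v'=47): chars_in_quartet=1 acc=0x2F bytes_emitted=3
After char 5 ('j'=35): chars_in_quartet=2 acc=0xBE3 bytes_emitted=3

Answer: 2 0xBE3 3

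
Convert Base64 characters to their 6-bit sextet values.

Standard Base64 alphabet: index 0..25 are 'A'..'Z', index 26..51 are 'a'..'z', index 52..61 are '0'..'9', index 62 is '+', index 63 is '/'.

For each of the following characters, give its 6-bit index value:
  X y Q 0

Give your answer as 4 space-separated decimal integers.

'X': A..Z range, ord('X') − ord('A') = 23
'y': a..z range, 26 + ord('y') − ord('a') = 50
'Q': A..Z range, ord('Q') − ord('A') = 16
'0': 0..9 range, 52 + ord('0') − ord('0') = 52

Answer: 23 50 16 52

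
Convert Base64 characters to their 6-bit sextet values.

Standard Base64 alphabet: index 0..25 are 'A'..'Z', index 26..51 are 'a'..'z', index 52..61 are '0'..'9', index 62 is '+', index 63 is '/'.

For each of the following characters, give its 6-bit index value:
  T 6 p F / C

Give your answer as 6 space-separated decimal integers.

'T': A..Z range, ord('T') − ord('A') = 19
'6': 0..9 range, 52 + ord('6') − ord('0') = 58
'p': a..z range, 26 + ord('p') − ord('a') = 41
'F': A..Z range, ord('F') − ord('A') = 5
'/': index 63
'C': A..Z range, ord('C') − ord('A') = 2

Answer: 19 58 41 5 63 2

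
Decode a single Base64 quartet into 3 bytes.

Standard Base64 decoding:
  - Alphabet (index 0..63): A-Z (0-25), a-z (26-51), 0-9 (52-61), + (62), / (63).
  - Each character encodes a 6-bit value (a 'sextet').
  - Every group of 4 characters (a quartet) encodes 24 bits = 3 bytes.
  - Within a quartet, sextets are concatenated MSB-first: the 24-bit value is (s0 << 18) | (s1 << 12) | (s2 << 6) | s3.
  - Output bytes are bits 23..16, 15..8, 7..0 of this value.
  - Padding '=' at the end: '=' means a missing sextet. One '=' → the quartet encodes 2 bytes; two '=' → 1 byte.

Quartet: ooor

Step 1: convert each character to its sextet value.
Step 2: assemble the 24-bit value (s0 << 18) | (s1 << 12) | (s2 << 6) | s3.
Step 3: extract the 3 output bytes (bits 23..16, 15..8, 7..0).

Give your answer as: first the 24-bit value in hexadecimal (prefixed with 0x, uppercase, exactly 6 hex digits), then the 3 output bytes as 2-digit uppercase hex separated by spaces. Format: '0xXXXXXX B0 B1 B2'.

Answer: 0xA28A2B A2 8A 2B

Derivation:
Sextets: o=40, o=40, o=40, r=43
24-bit: (40<<18) | (40<<12) | (40<<6) | 43
      = 0xA00000 | 0x028000 | 0x000A00 | 0x00002B
      = 0xA28A2B
Bytes: (v>>16)&0xFF=A2, (v>>8)&0xFF=8A, v&0xFF=2B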